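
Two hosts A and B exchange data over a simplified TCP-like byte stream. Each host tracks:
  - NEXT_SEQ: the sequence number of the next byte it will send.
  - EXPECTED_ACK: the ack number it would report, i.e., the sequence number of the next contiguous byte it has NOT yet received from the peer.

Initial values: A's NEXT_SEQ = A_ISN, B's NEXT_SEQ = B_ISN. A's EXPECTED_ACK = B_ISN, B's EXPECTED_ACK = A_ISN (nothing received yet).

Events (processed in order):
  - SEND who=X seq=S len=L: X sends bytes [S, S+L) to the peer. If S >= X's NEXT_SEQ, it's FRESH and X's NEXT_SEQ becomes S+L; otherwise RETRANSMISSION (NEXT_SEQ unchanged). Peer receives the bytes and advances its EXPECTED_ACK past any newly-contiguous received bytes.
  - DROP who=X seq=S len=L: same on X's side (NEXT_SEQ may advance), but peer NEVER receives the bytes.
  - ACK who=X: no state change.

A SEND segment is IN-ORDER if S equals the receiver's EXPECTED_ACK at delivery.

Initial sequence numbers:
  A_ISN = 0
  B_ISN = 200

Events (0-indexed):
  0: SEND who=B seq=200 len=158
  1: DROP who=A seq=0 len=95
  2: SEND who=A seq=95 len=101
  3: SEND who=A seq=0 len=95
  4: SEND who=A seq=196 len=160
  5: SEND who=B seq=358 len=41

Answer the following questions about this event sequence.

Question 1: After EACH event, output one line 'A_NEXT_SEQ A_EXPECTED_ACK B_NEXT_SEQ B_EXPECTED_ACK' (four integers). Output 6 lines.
0 358 358 0
95 358 358 0
196 358 358 0
196 358 358 196
356 358 358 356
356 399 399 356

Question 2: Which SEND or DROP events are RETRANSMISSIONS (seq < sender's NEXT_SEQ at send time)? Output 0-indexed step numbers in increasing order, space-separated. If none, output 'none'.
Step 0: SEND seq=200 -> fresh
Step 1: DROP seq=0 -> fresh
Step 2: SEND seq=95 -> fresh
Step 3: SEND seq=0 -> retransmit
Step 4: SEND seq=196 -> fresh
Step 5: SEND seq=358 -> fresh

Answer: 3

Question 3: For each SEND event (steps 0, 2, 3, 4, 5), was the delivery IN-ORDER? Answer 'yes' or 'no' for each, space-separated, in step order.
Answer: yes no yes yes yes

Derivation:
Step 0: SEND seq=200 -> in-order
Step 2: SEND seq=95 -> out-of-order
Step 3: SEND seq=0 -> in-order
Step 4: SEND seq=196 -> in-order
Step 5: SEND seq=358 -> in-order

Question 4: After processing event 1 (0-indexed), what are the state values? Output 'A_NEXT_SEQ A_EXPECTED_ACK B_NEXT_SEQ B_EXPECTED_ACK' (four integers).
After event 0: A_seq=0 A_ack=358 B_seq=358 B_ack=0
After event 1: A_seq=95 A_ack=358 B_seq=358 B_ack=0

95 358 358 0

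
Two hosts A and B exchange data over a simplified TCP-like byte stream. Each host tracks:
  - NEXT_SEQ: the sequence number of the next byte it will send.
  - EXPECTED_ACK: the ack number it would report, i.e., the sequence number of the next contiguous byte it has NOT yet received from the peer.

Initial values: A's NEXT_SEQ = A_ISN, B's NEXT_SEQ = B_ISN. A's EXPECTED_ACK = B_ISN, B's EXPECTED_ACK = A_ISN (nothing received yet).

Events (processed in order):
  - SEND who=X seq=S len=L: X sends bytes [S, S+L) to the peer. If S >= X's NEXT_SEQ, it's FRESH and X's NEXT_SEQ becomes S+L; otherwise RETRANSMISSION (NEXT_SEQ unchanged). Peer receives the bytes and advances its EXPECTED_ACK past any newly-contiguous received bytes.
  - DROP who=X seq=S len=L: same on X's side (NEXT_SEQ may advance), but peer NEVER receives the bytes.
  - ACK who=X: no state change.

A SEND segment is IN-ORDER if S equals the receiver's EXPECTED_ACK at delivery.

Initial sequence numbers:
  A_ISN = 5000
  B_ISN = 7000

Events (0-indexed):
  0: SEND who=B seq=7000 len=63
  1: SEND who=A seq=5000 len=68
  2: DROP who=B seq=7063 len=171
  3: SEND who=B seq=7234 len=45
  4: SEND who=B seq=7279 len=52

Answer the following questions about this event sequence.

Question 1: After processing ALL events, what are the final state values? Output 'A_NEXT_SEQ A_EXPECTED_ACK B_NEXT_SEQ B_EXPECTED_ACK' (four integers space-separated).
Answer: 5068 7063 7331 5068

Derivation:
After event 0: A_seq=5000 A_ack=7063 B_seq=7063 B_ack=5000
After event 1: A_seq=5068 A_ack=7063 B_seq=7063 B_ack=5068
After event 2: A_seq=5068 A_ack=7063 B_seq=7234 B_ack=5068
After event 3: A_seq=5068 A_ack=7063 B_seq=7279 B_ack=5068
After event 4: A_seq=5068 A_ack=7063 B_seq=7331 B_ack=5068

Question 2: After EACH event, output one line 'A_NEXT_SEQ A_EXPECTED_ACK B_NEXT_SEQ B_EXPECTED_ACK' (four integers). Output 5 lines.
5000 7063 7063 5000
5068 7063 7063 5068
5068 7063 7234 5068
5068 7063 7279 5068
5068 7063 7331 5068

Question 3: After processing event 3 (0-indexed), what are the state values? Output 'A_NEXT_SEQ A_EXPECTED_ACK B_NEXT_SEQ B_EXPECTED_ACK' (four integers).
After event 0: A_seq=5000 A_ack=7063 B_seq=7063 B_ack=5000
After event 1: A_seq=5068 A_ack=7063 B_seq=7063 B_ack=5068
After event 2: A_seq=5068 A_ack=7063 B_seq=7234 B_ack=5068
After event 3: A_seq=5068 A_ack=7063 B_seq=7279 B_ack=5068

5068 7063 7279 5068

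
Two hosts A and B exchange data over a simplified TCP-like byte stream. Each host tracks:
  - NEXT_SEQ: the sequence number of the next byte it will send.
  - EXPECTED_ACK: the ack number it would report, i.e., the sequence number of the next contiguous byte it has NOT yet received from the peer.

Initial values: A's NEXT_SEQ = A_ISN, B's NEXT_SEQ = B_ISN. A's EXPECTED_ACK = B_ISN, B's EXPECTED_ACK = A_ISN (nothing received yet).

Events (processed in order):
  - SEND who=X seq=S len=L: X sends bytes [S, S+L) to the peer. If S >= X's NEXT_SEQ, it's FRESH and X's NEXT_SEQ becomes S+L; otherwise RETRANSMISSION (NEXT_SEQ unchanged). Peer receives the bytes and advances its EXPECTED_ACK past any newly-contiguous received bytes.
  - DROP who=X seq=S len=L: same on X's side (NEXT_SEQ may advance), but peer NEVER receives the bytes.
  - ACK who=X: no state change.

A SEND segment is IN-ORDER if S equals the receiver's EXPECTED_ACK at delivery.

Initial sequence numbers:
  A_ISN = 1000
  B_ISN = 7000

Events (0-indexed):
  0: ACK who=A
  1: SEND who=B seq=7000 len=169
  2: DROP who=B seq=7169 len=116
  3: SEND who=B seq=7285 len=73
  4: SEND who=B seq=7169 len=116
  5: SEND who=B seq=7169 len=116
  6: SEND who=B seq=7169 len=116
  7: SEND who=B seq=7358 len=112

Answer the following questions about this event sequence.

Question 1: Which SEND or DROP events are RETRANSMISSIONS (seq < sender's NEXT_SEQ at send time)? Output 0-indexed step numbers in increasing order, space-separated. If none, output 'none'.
Step 1: SEND seq=7000 -> fresh
Step 2: DROP seq=7169 -> fresh
Step 3: SEND seq=7285 -> fresh
Step 4: SEND seq=7169 -> retransmit
Step 5: SEND seq=7169 -> retransmit
Step 6: SEND seq=7169 -> retransmit
Step 7: SEND seq=7358 -> fresh

Answer: 4 5 6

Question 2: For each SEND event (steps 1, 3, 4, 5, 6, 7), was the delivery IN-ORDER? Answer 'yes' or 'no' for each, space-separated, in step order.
Answer: yes no yes no no yes

Derivation:
Step 1: SEND seq=7000 -> in-order
Step 3: SEND seq=7285 -> out-of-order
Step 4: SEND seq=7169 -> in-order
Step 5: SEND seq=7169 -> out-of-order
Step 6: SEND seq=7169 -> out-of-order
Step 7: SEND seq=7358 -> in-order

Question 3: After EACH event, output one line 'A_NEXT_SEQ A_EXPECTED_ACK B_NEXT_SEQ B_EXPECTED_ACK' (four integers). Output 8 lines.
1000 7000 7000 1000
1000 7169 7169 1000
1000 7169 7285 1000
1000 7169 7358 1000
1000 7358 7358 1000
1000 7358 7358 1000
1000 7358 7358 1000
1000 7470 7470 1000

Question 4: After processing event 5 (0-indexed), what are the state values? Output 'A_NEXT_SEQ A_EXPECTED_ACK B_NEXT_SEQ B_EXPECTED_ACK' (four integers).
After event 0: A_seq=1000 A_ack=7000 B_seq=7000 B_ack=1000
After event 1: A_seq=1000 A_ack=7169 B_seq=7169 B_ack=1000
After event 2: A_seq=1000 A_ack=7169 B_seq=7285 B_ack=1000
After event 3: A_seq=1000 A_ack=7169 B_seq=7358 B_ack=1000
After event 4: A_seq=1000 A_ack=7358 B_seq=7358 B_ack=1000
After event 5: A_seq=1000 A_ack=7358 B_seq=7358 B_ack=1000

1000 7358 7358 1000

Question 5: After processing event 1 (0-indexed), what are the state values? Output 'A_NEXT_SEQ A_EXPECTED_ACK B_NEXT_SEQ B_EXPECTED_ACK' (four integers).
After event 0: A_seq=1000 A_ack=7000 B_seq=7000 B_ack=1000
After event 1: A_seq=1000 A_ack=7169 B_seq=7169 B_ack=1000

1000 7169 7169 1000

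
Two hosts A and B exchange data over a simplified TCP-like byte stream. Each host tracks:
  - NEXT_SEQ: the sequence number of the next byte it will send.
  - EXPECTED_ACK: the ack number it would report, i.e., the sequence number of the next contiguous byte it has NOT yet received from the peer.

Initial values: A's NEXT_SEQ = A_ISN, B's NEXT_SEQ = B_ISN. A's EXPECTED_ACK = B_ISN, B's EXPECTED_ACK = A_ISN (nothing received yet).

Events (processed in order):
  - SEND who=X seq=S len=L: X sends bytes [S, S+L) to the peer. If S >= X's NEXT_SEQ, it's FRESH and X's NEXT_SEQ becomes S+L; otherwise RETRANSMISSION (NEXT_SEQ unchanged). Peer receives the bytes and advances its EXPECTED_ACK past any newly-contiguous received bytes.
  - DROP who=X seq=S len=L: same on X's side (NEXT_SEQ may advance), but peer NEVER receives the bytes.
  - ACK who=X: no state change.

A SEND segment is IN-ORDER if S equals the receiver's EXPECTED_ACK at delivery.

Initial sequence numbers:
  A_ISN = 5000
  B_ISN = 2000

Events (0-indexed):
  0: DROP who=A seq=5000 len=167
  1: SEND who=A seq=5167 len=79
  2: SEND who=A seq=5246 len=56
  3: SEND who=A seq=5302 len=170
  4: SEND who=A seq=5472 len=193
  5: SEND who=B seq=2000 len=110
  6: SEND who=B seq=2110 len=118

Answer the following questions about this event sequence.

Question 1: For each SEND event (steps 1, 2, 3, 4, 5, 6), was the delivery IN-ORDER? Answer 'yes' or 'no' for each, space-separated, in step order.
Answer: no no no no yes yes

Derivation:
Step 1: SEND seq=5167 -> out-of-order
Step 2: SEND seq=5246 -> out-of-order
Step 3: SEND seq=5302 -> out-of-order
Step 4: SEND seq=5472 -> out-of-order
Step 5: SEND seq=2000 -> in-order
Step 6: SEND seq=2110 -> in-order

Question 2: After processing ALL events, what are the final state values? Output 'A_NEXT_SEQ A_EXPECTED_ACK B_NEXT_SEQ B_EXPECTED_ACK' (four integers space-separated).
After event 0: A_seq=5167 A_ack=2000 B_seq=2000 B_ack=5000
After event 1: A_seq=5246 A_ack=2000 B_seq=2000 B_ack=5000
After event 2: A_seq=5302 A_ack=2000 B_seq=2000 B_ack=5000
After event 3: A_seq=5472 A_ack=2000 B_seq=2000 B_ack=5000
After event 4: A_seq=5665 A_ack=2000 B_seq=2000 B_ack=5000
After event 5: A_seq=5665 A_ack=2110 B_seq=2110 B_ack=5000
After event 6: A_seq=5665 A_ack=2228 B_seq=2228 B_ack=5000

Answer: 5665 2228 2228 5000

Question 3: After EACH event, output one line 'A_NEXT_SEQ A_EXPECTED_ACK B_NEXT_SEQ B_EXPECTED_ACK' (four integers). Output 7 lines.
5167 2000 2000 5000
5246 2000 2000 5000
5302 2000 2000 5000
5472 2000 2000 5000
5665 2000 2000 5000
5665 2110 2110 5000
5665 2228 2228 5000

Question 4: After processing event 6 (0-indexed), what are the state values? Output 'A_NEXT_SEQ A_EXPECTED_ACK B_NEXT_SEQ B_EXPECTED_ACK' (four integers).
After event 0: A_seq=5167 A_ack=2000 B_seq=2000 B_ack=5000
After event 1: A_seq=5246 A_ack=2000 B_seq=2000 B_ack=5000
After event 2: A_seq=5302 A_ack=2000 B_seq=2000 B_ack=5000
After event 3: A_seq=5472 A_ack=2000 B_seq=2000 B_ack=5000
After event 4: A_seq=5665 A_ack=2000 B_seq=2000 B_ack=5000
After event 5: A_seq=5665 A_ack=2110 B_seq=2110 B_ack=5000
After event 6: A_seq=5665 A_ack=2228 B_seq=2228 B_ack=5000

5665 2228 2228 5000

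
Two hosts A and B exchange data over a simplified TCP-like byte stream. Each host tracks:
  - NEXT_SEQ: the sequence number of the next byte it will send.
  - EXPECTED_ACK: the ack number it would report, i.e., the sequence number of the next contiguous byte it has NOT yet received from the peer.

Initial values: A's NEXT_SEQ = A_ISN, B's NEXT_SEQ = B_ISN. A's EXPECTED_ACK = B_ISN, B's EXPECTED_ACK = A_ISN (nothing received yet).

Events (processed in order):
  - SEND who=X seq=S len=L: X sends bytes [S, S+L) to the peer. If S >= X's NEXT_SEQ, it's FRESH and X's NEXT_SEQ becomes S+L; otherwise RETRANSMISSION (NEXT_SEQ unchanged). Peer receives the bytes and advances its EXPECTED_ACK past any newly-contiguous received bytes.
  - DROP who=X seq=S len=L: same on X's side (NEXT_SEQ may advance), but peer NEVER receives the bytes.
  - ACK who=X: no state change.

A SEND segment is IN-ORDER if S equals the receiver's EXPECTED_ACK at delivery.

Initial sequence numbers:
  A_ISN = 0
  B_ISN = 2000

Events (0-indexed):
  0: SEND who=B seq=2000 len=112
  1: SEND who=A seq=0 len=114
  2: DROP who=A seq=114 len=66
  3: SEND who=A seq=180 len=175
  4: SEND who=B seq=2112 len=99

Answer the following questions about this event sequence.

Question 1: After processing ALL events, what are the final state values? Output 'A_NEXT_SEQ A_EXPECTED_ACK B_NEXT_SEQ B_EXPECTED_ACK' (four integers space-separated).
Answer: 355 2211 2211 114

Derivation:
After event 0: A_seq=0 A_ack=2112 B_seq=2112 B_ack=0
After event 1: A_seq=114 A_ack=2112 B_seq=2112 B_ack=114
After event 2: A_seq=180 A_ack=2112 B_seq=2112 B_ack=114
After event 3: A_seq=355 A_ack=2112 B_seq=2112 B_ack=114
After event 4: A_seq=355 A_ack=2211 B_seq=2211 B_ack=114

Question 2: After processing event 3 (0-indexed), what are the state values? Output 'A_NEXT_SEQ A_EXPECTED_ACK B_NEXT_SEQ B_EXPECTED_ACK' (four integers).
After event 0: A_seq=0 A_ack=2112 B_seq=2112 B_ack=0
After event 1: A_seq=114 A_ack=2112 B_seq=2112 B_ack=114
After event 2: A_seq=180 A_ack=2112 B_seq=2112 B_ack=114
After event 3: A_seq=355 A_ack=2112 B_seq=2112 B_ack=114

355 2112 2112 114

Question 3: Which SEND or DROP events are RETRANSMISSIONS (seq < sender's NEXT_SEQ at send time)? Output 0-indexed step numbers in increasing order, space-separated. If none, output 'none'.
Answer: none

Derivation:
Step 0: SEND seq=2000 -> fresh
Step 1: SEND seq=0 -> fresh
Step 2: DROP seq=114 -> fresh
Step 3: SEND seq=180 -> fresh
Step 4: SEND seq=2112 -> fresh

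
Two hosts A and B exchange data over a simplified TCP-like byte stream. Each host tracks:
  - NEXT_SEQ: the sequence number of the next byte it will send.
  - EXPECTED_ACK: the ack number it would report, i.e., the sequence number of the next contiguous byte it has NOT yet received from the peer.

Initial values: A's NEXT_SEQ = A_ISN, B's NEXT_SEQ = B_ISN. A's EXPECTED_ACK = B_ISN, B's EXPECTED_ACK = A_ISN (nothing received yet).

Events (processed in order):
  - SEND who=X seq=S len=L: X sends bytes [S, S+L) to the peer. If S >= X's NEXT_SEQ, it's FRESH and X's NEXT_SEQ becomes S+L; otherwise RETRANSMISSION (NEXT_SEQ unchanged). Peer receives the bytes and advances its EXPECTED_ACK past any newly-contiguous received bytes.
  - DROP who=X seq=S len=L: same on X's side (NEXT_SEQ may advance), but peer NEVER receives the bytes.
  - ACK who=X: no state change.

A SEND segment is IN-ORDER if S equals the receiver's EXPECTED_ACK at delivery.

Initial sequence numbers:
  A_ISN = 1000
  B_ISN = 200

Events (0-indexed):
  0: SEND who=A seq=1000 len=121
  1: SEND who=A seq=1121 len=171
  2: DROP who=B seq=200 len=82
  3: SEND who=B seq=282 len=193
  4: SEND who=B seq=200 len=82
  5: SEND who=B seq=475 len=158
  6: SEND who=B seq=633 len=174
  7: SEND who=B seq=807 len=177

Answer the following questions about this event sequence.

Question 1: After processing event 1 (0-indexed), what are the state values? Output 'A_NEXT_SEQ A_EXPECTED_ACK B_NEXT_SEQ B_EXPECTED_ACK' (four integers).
After event 0: A_seq=1121 A_ack=200 B_seq=200 B_ack=1121
After event 1: A_seq=1292 A_ack=200 B_seq=200 B_ack=1292

1292 200 200 1292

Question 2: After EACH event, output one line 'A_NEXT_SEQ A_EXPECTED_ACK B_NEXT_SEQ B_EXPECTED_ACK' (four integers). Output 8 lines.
1121 200 200 1121
1292 200 200 1292
1292 200 282 1292
1292 200 475 1292
1292 475 475 1292
1292 633 633 1292
1292 807 807 1292
1292 984 984 1292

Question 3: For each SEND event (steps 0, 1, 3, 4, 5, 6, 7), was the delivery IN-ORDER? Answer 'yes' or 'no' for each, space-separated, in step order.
Step 0: SEND seq=1000 -> in-order
Step 1: SEND seq=1121 -> in-order
Step 3: SEND seq=282 -> out-of-order
Step 4: SEND seq=200 -> in-order
Step 5: SEND seq=475 -> in-order
Step 6: SEND seq=633 -> in-order
Step 7: SEND seq=807 -> in-order

Answer: yes yes no yes yes yes yes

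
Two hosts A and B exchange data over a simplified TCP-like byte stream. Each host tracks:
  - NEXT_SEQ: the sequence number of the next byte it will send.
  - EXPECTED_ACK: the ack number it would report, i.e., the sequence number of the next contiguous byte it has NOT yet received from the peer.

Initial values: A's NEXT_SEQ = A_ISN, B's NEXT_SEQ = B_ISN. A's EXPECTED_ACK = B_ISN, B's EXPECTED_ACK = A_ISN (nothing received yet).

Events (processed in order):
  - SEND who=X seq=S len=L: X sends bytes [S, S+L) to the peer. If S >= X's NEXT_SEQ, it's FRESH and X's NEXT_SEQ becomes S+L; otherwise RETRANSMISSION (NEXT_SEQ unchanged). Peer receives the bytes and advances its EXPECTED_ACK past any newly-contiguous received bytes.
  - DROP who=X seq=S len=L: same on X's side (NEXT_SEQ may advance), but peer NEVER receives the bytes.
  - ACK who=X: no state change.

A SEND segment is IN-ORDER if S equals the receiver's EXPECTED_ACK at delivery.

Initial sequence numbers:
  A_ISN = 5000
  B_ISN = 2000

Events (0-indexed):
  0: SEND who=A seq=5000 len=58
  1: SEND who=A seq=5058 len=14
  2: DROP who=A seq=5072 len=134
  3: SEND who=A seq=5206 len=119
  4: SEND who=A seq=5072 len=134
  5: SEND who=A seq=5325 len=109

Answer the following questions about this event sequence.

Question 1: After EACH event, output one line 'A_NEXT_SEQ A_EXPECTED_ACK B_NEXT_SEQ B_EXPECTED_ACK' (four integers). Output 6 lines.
5058 2000 2000 5058
5072 2000 2000 5072
5206 2000 2000 5072
5325 2000 2000 5072
5325 2000 2000 5325
5434 2000 2000 5434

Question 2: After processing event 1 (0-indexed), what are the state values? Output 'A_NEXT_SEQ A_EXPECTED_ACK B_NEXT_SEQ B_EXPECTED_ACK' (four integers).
After event 0: A_seq=5058 A_ack=2000 B_seq=2000 B_ack=5058
After event 1: A_seq=5072 A_ack=2000 B_seq=2000 B_ack=5072

5072 2000 2000 5072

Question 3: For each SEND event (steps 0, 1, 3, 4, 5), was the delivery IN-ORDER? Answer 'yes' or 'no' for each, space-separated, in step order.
Step 0: SEND seq=5000 -> in-order
Step 1: SEND seq=5058 -> in-order
Step 3: SEND seq=5206 -> out-of-order
Step 4: SEND seq=5072 -> in-order
Step 5: SEND seq=5325 -> in-order

Answer: yes yes no yes yes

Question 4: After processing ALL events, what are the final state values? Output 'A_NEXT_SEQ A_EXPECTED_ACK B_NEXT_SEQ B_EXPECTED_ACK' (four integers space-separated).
Answer: 5434 2000 2000 5434

Derivation:
After event 0: A_seq=5058 A_ack=2000 B_seq=2000 B_ack=5058
After event 1: A_seq=5072 A_ack=2000 B_seq=2000 B_ack=5072
After event 2: A_seq=5206 A_ack=2000 B_seq=2000 B_ack=5072
After event 3: A_seq=5325 A_ack=2000 B_seq=2000 B_ack=5072
After event 4: A_seq=5325 A_ack=2000 B_seq=2000 B_ack=5325
After event 5: A_seq=5434 A_ack=2000 B_seq=2000 B_ack=5434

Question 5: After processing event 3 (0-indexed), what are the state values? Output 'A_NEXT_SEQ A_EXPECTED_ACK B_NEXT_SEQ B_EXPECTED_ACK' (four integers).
After event 0: A_seq=5058 A_ack=2000 B_seq=2000 B_ack=5058
After event 1: A_seq=5072 A_ack=2000 B_seq=2000 B_ack=5072
After event 2: A_seq=5206 A_ack=2000 B_seq=2000 B_ack=5072
After event 3: A_seq=5325 A_ack=2000 B_seq=2000 B_ack=5072

5325 2000 2000 5072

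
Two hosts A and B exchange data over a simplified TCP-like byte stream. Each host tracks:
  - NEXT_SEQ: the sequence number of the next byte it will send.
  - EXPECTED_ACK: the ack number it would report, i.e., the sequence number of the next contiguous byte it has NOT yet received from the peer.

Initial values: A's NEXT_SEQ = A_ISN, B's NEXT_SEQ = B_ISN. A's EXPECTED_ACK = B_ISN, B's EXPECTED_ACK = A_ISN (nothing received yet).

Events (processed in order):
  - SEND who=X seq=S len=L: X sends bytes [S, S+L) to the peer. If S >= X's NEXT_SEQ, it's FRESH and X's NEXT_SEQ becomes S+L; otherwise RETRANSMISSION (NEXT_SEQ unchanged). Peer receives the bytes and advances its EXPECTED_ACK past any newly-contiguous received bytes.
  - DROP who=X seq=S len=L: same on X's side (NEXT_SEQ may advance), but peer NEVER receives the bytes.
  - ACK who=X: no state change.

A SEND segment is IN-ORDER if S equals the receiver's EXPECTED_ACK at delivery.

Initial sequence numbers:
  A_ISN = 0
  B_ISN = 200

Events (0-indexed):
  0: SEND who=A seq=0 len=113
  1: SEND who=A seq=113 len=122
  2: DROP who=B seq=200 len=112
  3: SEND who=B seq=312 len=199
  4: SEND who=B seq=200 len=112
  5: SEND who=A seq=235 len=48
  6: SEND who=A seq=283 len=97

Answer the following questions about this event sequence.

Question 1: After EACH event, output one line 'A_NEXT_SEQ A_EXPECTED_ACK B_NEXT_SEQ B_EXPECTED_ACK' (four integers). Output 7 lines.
113 200 200 113
235 200 200 235
235 200 312 235
235 200 511 235
235 511 511 235
283 511 511 283
380 511 511 380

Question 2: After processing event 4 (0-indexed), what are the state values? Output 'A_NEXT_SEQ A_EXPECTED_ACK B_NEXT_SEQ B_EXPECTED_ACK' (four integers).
After event 0: A_seq=113 A_ack=200 B_seq=200 B_ack=113
After event 1: A_seq=235 A_ack=200 B_seq=200 B_ack=235
After event 2: A_seq=235 A_ack=200 B_seq=312 B_ack=235
After event 3: A_seq=235 A_ack=200 B_seq=511 B_ack=235
After event 4: A_seq=235 A_ack=511 B_seq=511 B_ack=235

235 511 511 235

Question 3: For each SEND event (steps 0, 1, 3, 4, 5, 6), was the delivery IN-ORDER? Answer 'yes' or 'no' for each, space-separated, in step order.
Answer: yes yes no yes yes yes

Derivation:
Step 0: SEND seq=0 -> in-order
Step 1: SEND seq=113 -> in-order
Step 3: SEND seq=312 -> out-of-order
Step 4: SEND seq=200 -> in-order
Step 5: SEND seq=235 -> in-order
Step 6: SEND seq=283 -> in-order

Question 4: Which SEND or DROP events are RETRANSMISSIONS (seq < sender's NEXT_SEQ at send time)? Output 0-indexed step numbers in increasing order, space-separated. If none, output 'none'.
Answer: 4

Derivation:
Step 0: SEND seq=0 -> fresh
Step 1: SEND seq=113 -> fresh
Step 2: DROP seq=200 -> fresh
Step 3: SEND seq=312 -> fresh
Step 4: SEND seq=200 -> retransmit
Step 5: SEND seq=235 -> fresh
Step 6: SEND seq=283 -> fresh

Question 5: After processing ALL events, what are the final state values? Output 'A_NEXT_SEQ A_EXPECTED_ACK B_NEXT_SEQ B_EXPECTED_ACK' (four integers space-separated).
After event 0: A_seq=113 A_ack=200 B_seq=200 B_ack=113
After event 1: A_seq=235 A_ack=200 B_seq=200 B_ack=235
After event 2: A_seq=235 A_ack=200 B_seq=312 B_ack=235
After event 3: A_seq=235 A_ack=200 B_seq=511 B_ack=235
After event 4: A_seq=235 A_ack=511 B_seq=511 B_ack=235
After event 5: A_seq=283 A_ack=511 B_seq=511 B_ack=283
After event 6: A_seq=380 A_ack=511 B_seq=511 B_ack=380

Answer: 380 511 511 380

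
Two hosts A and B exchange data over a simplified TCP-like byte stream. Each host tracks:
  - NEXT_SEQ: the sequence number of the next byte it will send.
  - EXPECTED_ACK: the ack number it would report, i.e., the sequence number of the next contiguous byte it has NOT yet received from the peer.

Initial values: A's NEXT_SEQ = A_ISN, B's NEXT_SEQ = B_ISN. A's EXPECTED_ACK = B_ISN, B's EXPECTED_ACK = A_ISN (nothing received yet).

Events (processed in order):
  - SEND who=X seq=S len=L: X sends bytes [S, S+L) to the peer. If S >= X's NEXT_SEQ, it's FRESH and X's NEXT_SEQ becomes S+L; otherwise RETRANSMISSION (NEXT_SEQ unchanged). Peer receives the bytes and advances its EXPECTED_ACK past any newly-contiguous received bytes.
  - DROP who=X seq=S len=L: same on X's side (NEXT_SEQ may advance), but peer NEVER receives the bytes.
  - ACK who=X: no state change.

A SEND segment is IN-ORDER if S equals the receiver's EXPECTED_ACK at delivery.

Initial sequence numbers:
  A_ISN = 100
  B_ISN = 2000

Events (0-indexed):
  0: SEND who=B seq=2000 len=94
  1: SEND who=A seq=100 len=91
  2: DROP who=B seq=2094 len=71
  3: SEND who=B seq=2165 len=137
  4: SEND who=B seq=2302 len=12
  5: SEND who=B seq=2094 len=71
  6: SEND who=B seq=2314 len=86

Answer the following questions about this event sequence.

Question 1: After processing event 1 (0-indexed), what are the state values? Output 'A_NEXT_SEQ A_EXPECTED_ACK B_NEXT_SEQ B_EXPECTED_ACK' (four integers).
After event 0: A_seq=100 A_ack=2094 B_seq=2094 B_ack=100
After event 1: A_seq=191 A_ack=2094 B_seq=2094 B_ack=191

191 2094 2094 191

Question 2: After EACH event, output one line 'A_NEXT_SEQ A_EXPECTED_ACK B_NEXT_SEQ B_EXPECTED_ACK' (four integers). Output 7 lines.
100 2094 2094 100
191 2094 2094 191
191 2094 2165 191
191 2094 2302 191
191 2094 2314 191
191 2314 2314 191
191 2400 2400 191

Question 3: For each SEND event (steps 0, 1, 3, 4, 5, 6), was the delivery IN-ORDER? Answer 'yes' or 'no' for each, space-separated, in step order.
Step 0: SEND seq=2000 -> in-order
Step 1: SEND seq=100 -> in-order
Step 3: SEND seq=2165 -> out-of-order
Step 4: SEND seq=2302 -> out-of-order
Step 5: SEND seq=2094 -> in-order
Step 6: SEND seq=2314 -> in-order

Answer: yes yes no no yes yes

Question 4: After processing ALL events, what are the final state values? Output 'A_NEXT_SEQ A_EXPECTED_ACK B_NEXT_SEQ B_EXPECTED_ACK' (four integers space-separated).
After event 0: A_seq=100 A_ack=2094 B_seq=2094 B_ack=100
After event 1: A_seq=191 A_ack=2094 B_seq=2094 B_ack=191
After event 2: A_seq=191 A_ack=2094 B_seq=2165 B_ack=191
After event 3: A_seq=191 A_ack=2094 B_seq=2302 B_ack=191
After event 4: A_seq=191 A_ack=2094 B_seq=2314 B_ack=191
After event 5: A_seq=191 A_ack=2314 B_seq=2314 B_ack=191
After event 6: A_seq=191 A_ack=2400 B_seq=2400 B_ack=191

Answer: 191 2400 2400 191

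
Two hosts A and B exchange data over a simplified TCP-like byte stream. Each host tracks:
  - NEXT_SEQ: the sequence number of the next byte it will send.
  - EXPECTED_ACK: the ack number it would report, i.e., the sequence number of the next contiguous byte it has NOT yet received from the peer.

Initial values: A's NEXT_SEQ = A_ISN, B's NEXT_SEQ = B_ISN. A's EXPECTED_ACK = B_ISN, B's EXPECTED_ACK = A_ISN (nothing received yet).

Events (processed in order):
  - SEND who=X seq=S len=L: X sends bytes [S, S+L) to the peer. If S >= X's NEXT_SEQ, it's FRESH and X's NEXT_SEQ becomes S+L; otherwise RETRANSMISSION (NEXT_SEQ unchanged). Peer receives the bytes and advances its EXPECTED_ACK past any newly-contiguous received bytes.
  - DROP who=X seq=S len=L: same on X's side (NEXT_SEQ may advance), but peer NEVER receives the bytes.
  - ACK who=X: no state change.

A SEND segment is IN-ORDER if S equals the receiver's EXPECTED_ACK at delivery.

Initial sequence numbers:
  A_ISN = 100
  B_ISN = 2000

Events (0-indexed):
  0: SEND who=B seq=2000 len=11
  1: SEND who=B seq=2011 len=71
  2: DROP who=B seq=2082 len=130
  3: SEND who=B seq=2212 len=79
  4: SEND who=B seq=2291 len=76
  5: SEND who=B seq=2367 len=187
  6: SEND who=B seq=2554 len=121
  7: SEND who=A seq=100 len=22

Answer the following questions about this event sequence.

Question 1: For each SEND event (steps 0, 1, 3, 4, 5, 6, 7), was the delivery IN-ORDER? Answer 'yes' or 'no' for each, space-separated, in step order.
Answer: yes yes no no no no yes

Derivation:
Step 0: SEND seq=2000 -> in-order
Step 1: SEND seq=2011 -> in-order
Step 3: SEND seq=2212 -> out-of-order
Step 4: SEND seq=2291 -> out-of-order
Step 5: SEND seq=2367 -> out-of-order
Step 6: SEND seq=2554 -> out-of-order
Step 7: SEND seq=100 -> in-order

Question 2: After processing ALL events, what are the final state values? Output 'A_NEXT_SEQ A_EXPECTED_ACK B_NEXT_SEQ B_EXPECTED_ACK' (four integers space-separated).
Answer: 122 2082 2675 122

Derivation:
After event 0: A_seq=100 A_ack=2011 B_seq=2011 B_ack=100
After event 1: A_seq=100 A_ack=2082 B_seq=2082 B_ack=100
After event 2: A_seq=100 A_ack=2082 B_seq=2212 B_ack=100
After event 3: A_seq=100 A_ack=2082 B_seq=2291 B_ack=100
After event 4: A_seq=100 A_ack=2082 B_seq=2367 B_ack=100
After event 5: A_seq=100 A_ack=2082 B_seq=2554 B_ack=100
After event 6: A_seq=100 A_ack=2082 B_seq=2675 B_ack=100
After event 7: A_seq=122 A_ack=2082 B_seq=2675 B_ack=122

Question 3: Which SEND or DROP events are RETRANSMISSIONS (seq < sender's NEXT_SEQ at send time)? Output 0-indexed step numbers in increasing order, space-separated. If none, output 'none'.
Step 0: SEND seq=2000 -> fresh
Step 1: SEND seq=2011 -> fresh
Step 2: DROP seq=2082 -> fresh
Step 3: SEND seq=2212 -> fresh
Step 4: SEND seq=2291 -> fresh
Step 5: SEND seq=2367 -> fresh
Step 6: SEND seq=2554 -> fresh
Step 7: SEND seq=100 -> fresh

Answer: none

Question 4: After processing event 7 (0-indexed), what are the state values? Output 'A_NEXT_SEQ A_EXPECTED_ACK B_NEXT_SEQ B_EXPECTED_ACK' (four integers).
After event 0: A_seq=100 A_ack=2011 B_seq=2011 B_ack=100
After event 1: A_seq=100 A_ack=2082 B_seq=2082 B_ack=100
After event 2: A_seq=100 A_ack=2082 B_seq=2212 B_ack=100
After event 3: A_seq=100 A_ack=2082 B_seq=2291 B_ack=100
After event 4: A_seq=100 A_ack=2082 B_seq=2367 B_ack=100
After event 5: A_seq=100 A_ack=2082 B_seq=2554 B_ack=100
After event 6: A_seq=100 A_ack=2082 B_seq=2675 B_ack=100
After event 7: A_seq=122 A_ack=2082 B_seq=2675 B_ack=122

122 2082 2675 122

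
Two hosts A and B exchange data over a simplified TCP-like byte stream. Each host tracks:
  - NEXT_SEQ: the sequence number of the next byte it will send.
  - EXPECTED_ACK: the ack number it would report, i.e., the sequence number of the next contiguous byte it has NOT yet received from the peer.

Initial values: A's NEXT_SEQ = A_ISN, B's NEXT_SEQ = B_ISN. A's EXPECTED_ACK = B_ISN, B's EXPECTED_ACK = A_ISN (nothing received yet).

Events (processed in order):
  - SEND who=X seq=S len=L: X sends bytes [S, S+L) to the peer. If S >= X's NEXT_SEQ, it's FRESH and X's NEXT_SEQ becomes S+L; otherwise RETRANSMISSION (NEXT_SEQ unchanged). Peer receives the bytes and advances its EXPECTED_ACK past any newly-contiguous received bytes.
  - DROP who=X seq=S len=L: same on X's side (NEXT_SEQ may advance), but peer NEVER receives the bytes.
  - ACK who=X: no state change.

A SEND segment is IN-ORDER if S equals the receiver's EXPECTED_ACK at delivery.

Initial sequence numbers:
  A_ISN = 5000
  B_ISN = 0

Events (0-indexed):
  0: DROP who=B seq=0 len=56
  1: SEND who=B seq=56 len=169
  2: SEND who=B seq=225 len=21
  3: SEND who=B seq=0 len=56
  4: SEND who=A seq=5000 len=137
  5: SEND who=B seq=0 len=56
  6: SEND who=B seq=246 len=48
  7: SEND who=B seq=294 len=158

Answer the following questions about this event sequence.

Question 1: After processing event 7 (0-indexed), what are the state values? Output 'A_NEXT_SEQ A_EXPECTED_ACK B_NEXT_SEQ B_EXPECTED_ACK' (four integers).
After event 0: A_seq=5000 A_ack=0 B_seq=56 B_ack=5000
After event 1: A_seq=5000 A_ack=0 B_seq=225 B_ack=5000
After event 2: A_seq=5000 A_ack=0 B_seq=246 B_ack=5000
After event 3: A_seq=5000 A_ack=246 B_seq=246 B_ack=5000
After event 4: A_seq=5137 A_ack=246 B_seq=246 B_ack=5137
After event 5: A_seq=5137 A_ack=246 B_seq=246 B_ack=5137
After event 6: A_seq=5137 A_ack=294 B_seq=294 B_ack=5137
After event 7: A_seq=5137 A_ack=452 B_seq=452 B_ack=5137

5137 452 452 5137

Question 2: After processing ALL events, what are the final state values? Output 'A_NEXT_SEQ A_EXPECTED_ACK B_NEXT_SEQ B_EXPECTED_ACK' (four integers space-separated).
After event 0: A_seq=5000 A_ack=0 B_seq=56 B_ack=5000
After event 1: A_seq=5000 A_ack=0 B_seq=225 B_ack=5000
After event 2: A_seq=5000 A_ack=0 B_seq=246 B_ack=5000
After event 3: A_seq=5000 A_ack=246 B_seq=246 B_ack=5000
After event 4: A_seq=5137 A_ack=246 B_seq=246 B_ack=5137
After event 5: A_seq=5137 A_ack=246 B_seq=246 B_ack=5137
After event 6: A_seq=5137 A_ack=294 B_seq=294 B_ack=5137
After event 7: A_seq=5137 A_ack=452 B_seq=452 B_ack=5137

Answer: 5137 452 452 5137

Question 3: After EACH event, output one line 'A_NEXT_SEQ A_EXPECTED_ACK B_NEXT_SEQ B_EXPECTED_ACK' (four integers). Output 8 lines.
5000 0 56 5000
5000 0 225 5000
5000 0 246 5000
5000 246 246 5000
5137 246 246 5137
5137 246 246 5137
5137 294 294 5137
5137 452 452 5137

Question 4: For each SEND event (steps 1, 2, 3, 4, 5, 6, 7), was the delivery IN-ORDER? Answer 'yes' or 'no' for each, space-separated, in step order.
Step 1: SEND seq=56 -> out-of-order
Step 2: SEND seq=225 -> out-of-order
Step 3: SEND seq=0 -> in-order
Step 4: SEND seq=5000 -> in-order
Step 5: SEND seq=0 -> out-of-order
Step 6: SEND seq=246 -> in-order
Step 7: SEND seq=294 -> in-order

Answer: no no yes yes no yes yes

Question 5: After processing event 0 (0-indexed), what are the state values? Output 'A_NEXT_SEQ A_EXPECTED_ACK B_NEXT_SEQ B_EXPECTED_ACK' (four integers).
After event 0: A_seq=5000 A_ack=0 B_seq=56 B_ack=5000

5000 0 56 5000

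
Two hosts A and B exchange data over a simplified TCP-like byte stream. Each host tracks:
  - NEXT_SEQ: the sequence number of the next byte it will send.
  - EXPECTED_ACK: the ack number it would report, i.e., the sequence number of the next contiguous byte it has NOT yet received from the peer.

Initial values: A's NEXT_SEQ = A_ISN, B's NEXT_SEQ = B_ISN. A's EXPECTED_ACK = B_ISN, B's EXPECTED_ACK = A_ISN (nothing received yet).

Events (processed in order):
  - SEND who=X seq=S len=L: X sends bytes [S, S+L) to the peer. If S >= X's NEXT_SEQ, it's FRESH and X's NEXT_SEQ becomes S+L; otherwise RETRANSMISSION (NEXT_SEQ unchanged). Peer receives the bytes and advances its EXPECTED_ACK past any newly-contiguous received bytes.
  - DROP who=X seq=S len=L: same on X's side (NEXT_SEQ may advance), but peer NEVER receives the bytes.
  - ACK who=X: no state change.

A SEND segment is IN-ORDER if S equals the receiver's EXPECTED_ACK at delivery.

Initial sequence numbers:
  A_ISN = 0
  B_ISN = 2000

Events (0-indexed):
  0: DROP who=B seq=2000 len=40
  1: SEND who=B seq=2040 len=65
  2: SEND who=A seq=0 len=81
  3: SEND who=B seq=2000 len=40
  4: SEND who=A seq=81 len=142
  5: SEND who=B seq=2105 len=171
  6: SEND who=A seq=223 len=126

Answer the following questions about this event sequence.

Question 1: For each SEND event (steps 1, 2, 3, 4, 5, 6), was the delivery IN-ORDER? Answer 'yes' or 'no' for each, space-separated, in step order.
Step 1: SEND seq=2040 -> out-of-order
Step 2: SEND seq=0 -> in-order
Step 3: SEND seq=2000 -> in-order
Step 4: SEND seq=81 -> in-order
Step 5: SEND seq=2105 -> in-order
Step 6: SEND seq=223 -> in-order

Answer: no yes yes yes yes yes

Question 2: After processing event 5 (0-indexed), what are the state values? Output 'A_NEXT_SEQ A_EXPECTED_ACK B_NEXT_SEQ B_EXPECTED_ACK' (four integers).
After event 0: A_seq=0 A_ack=2000 B_seq=2040 B_ack=0
After event 1: A_seq=0 A_ack=2000 B_seq=2105 B_ack=0
After event 2: A_seq=81 A_ack=2000 B_seq=2105 B_ack=81
After event 3: A_seq=81 A_ack=2105 B_seq=2105 B_ack=81
After event 4: A_seq=223 A_ack=2105 B_seq=2105 B_ack=223
After event 5: A_seq=223 A_ack=2276 B_seq=2276 B_ack=223

223 2276 2276 223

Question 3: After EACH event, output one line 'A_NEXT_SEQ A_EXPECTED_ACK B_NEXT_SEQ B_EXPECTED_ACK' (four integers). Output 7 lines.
0 2000 2040 0
0 2000 2105 0
81 2000 2105 81
81 2105 2105 81
223 2105 2105 223
223 2276 2276 223
349 2276 2276 349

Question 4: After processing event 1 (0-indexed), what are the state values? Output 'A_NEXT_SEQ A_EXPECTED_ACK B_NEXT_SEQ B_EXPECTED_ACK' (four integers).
After event 0: A_seq=0 A_ack=2000 B_seq=2040 B_ack=0
After event 1: A_seq=0 A_ack=2000 B_seq=2105 B_ack=0

0 2000 2105 0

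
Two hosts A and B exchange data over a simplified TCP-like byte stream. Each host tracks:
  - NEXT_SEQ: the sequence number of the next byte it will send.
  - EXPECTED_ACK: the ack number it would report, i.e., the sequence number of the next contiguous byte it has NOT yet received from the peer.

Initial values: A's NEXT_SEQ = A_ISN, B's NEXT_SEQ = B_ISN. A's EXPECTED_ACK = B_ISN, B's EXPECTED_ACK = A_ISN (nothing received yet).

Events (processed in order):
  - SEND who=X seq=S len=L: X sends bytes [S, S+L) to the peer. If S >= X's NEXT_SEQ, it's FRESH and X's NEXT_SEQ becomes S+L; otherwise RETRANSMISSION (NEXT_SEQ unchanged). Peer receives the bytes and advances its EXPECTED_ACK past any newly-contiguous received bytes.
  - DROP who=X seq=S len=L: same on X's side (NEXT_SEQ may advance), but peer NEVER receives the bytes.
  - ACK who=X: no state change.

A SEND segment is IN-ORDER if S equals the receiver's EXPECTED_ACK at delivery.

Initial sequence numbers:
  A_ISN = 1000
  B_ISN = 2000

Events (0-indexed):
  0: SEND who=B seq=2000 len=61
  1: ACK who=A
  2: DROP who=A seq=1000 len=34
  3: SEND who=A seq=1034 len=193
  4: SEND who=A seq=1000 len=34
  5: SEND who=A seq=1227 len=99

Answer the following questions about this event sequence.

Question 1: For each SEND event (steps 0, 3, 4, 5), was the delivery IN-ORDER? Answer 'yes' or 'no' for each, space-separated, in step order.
Answer: yes no yes yes

Derivation:
Step 0: SEND seq=2000 -> in-order
Step 3: SEND seq=1034 -> out-of-order
Step 4: SEND seq=1000 -> in-order
Step 5: SEND seq=1227 -> in-order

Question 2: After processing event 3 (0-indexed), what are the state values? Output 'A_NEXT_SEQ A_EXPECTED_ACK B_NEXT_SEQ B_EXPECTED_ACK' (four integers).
After event 0: A_seq=1000 A_ack=2061 B_seq=2061 B_ack=1000
After event 1: A_seq=1000 A_ack=2061 B_seq=2061 B_ack=1000
After event 2: A_seq=1034 A_ack=2061 B_seq=2061 B_ack=1000
After event 3: A_seq=1227 A_ack=2061 B_seq=2061 B_ack=1000

1227 2061 2061 1000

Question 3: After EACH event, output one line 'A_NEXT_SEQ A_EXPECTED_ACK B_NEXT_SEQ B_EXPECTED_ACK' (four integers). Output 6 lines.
1000 2061 2061 1000
1000 2061 2061 1000
1034 2061 2061 1000
1227 2061 2061 1000
1227 2061 2061 1227
1326 2061 2061 1326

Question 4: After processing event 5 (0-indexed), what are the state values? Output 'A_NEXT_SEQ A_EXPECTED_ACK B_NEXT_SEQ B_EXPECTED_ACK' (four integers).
After event 0: A_seq=1000 A_ack=2061 B_seq=2061 B_ack=1000
After event 1: A_seq=1000 A_ack=2061 B_seq=2061 B_ack=1000
After event 2: A_seq=1034 A_ack=2061 B_seq=2061 B_ack=1000
After event 3: A_seq=1227 A_ack=2061 B_seq=2061 B_ack=1000
After event 4: A_seq=1227 A_ack=2061 B_seq=2061 B_ack=1227
After event 5: A_seq=1326 A_ack=2061 B_seq=2061 B_ack=1326

1326 2061 2061 1326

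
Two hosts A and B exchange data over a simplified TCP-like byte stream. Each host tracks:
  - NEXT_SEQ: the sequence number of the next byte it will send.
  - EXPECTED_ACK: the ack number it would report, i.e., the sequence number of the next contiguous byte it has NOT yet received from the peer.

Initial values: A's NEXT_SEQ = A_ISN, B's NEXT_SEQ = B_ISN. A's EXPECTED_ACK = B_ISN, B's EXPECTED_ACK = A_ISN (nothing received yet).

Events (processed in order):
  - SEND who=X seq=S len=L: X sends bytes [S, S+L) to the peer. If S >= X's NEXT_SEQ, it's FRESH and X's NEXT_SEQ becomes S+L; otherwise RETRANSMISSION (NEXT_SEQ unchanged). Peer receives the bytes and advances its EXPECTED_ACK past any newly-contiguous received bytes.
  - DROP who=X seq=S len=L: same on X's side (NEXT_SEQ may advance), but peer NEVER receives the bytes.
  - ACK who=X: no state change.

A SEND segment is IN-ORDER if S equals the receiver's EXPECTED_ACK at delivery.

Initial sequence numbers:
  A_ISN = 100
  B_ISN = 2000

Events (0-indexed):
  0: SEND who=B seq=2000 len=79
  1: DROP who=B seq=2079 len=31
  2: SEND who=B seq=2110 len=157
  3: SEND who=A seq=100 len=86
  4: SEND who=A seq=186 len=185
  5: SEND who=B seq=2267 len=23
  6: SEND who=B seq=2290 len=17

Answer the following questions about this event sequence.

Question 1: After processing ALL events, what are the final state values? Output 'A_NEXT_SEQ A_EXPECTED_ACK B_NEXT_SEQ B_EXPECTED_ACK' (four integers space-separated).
Answer: 371 2079 2307 371

Derivation:
After event 0: A_seq=100 A_ack=2079 B_seq=2079 B_ack=100
After event 1: A_seq=100 A_ack=2079 B_seq=2110 B_ack=100
After event 2: A_seq=100 A_ack=2079 B_seq=2267 B_ack=100
After event 3: A_seq=186 A_ack=2079 B_seq=2267 B_ack=186
After event 4: A_seq=371 A_ack=2079 B_seq=2267 B_ack=371
After event 5: A_seq=371 A_ack=2079 B_seq=2290 B_ack=371
After event 6: A_seq=371 A_ack=2079 B_seq=2307 B_ack=371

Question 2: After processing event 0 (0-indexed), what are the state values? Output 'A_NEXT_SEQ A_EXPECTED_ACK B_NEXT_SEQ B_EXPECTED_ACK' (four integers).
After event 0: A_seq=100 A_ack=2079 B_seq=2079 B_ack=100

100 2079 2079 100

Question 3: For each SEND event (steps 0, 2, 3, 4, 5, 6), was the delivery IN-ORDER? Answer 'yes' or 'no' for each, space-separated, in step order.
Answer: yes no yes yes no no

Derivation:
Step 0: SEND seq=2000 -> in-order
Step 2: SEND seq=2110 -> out-of-order
Step 3: SEND seq=100 -> in-order
Step 4: SEND seq=186 -> in-order
Step 5: SEND seq=2267 -> out-of-order
Step 6: SEND seq=2290 -> out-of-order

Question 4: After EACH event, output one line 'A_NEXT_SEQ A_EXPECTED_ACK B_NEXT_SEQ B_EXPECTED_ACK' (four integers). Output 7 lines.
100 2079 2079 100
100 2079 2110 100
100 2079 2267 100
186 2079 2267 186
371 2079 2267 371
371 2079 2290 371
371 2079 2307 371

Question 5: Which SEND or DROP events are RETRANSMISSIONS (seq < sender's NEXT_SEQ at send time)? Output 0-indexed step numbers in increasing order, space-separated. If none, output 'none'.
Answer: none

Derivation:
Step 0: SEND seq=2000 -> fresh
Step 1: DROP seq=2079 -> fresh
Step 2: SEND seq=2110 -> fresh
Step 3: SEND seq=100 -> fresh
Step 4: SEND seq=186 -> fresh
Step 5: SEND seq=2267 -> fresh
Step 6: SEND seq=2290 -> fresh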